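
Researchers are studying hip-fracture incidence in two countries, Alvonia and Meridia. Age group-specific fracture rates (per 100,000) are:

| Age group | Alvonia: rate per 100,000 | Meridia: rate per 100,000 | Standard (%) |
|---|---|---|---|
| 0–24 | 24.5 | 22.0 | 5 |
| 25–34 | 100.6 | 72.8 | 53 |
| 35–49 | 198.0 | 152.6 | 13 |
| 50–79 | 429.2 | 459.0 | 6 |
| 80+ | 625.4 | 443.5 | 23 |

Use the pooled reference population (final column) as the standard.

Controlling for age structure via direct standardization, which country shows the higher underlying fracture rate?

Alvonia

Standard weights: 0.05, 0.53, 0.13, 0.06, 0.23.
Alvonia: 0.0500×24.5 + 0.5300×100.6 + 0.1300×198.0 + 0.0600×429.2 + 0.2300×625.4 = 249.8770 per 100,000.
Meridia: 0.0500×22.0 + 0.5300×72.8 + 0.1300×152.6 + 0.0600×459.0 + 0.2300×443.5 = 189.0670 per 100,000.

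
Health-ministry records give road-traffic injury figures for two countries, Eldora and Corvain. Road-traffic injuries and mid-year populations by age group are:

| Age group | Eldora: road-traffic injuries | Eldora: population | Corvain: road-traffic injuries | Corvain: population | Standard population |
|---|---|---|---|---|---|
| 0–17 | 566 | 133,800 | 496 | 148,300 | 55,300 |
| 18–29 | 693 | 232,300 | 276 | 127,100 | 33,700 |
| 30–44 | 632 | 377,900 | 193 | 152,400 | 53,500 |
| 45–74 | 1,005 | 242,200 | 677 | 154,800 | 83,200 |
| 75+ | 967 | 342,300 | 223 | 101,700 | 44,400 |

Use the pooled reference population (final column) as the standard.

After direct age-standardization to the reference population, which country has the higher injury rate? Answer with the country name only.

Age-specific rates per 100,000 for Eldora: 423.02, 298.32, 167.24, 414.95, 282.50.
For Corvain: 334.46, 217.15, 126.64, 437.34, 219.27.
Standard total = 270,100; weights = 0.2047, 0.1248, 0.1981, 0.3080, 0.1644.
Eldora: 0.2047×423.02 + 0.1248×298.32 + 0.1981×167.24 + 0.3080×414.95 + 0.1644×282.50 = 331.2118 per 100,000.
Corvain: 0.2047×334.46 + 0.1248×217.15 + 0.1981×126.64 + 0.3080×437.34 + 0.1644×219.27 = 291.4144 per 100,000.

Eldora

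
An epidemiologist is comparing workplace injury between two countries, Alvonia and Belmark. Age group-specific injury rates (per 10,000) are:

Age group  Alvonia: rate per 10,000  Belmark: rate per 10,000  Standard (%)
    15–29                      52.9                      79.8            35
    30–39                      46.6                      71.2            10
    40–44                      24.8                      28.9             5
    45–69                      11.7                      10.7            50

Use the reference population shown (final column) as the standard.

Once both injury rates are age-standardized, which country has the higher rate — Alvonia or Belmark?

Standard weights: 0.35, 0.10, 0.05, 0.50.
Alvonia: 0.3500×52.9 + 0.1000×46.6 + 0.0500×24.8 + 0.5000×11.7 = 30.2650 per 10,000.
Belmark: 0.3500×79.8 + 0.1000×71.2 + 0.0500×28.9 + 0.5000×10.7 = 41.8450 per 10,000.

Belmark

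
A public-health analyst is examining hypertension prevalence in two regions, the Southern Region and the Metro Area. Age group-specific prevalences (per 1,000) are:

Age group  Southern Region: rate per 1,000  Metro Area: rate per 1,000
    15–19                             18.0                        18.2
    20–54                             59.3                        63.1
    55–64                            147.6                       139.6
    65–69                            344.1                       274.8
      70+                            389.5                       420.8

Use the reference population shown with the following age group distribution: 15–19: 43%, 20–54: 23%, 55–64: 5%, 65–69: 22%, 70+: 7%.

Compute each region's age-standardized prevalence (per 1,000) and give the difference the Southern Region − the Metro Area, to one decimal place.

Standard weights: 0.43, 0.23, 0.05, 0.22, 0.07.
The Southern Region: 0.4300×18.0 + 0.2300×59.3 + 0.0500×147.6 + 0.2200×344.1 + 0.0700×389.5 = 131.7260 per 1,000.
The Metro Area: 0.4300×18.2 + 0.2300×63.1 + 0.0500×139.6 + 0.2200×274.8 + 0.0700×420.8 = 119.2310 per 1,000.
Difference = 131.7260 − 119.2310 = 12.4950.

12.5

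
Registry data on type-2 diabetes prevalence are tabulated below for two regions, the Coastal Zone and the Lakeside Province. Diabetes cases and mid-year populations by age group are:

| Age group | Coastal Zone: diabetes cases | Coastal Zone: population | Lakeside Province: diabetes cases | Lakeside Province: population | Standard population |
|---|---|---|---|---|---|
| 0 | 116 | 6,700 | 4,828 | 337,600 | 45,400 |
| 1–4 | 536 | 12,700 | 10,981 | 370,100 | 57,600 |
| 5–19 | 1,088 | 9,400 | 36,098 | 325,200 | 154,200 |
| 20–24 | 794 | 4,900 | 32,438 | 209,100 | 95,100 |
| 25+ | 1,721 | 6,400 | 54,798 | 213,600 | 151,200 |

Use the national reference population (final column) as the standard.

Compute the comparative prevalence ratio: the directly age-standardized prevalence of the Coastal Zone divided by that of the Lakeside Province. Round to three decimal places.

1.056

Age-specific rates per 1,000 for the Coastal Zone: 17.313, 42.205, 115.745, 162.041, 268.906.
For the Lakeside Province: 14.301, 29.670, 111.002, 155.132, 256.545.
Standard total = 503,500; weights = 0.0902, 0.1144, 0.3063, 0.1889, 0.3003.
The Coastal Zone: 0.0902×17.313 + 0.1144×42.205 + 0.3063×115.745 + 0.1889×162.041 + 0.3003×268.906 = 153.1948 per 1,000.
The Lakeside Province: 0.0902×14.301 + 0.1144×29.670 + 0.3063×111.002 + 0.1889×155.132 + 0.3003×256.545 = 145.0198 per 1,000.
Ratio = 153.1948 ÷ 145.0198 = 1.05637.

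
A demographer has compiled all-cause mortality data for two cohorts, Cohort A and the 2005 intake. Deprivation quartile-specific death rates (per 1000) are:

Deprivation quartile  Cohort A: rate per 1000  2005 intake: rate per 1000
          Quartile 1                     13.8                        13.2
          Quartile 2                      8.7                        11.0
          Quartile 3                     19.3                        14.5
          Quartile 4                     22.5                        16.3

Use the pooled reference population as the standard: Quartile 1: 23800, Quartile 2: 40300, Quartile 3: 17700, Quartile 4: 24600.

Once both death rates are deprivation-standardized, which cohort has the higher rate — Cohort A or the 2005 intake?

Cohort A

Standard total = 106400; weights = 0.2237, 0.3788, 0.1664, 0.2312.
Cohort A: 0.2237×13.8 + 0.3788×8.7 + 0.1664×19.3 + 0.2312×22.5 = 14.7947 per 1000.
The 2005 intake: 0.2237×13.2 + 0.3788×11.0 + 0.1664×14.5 + 0.2312×16.3 = 13.2997 per 1000.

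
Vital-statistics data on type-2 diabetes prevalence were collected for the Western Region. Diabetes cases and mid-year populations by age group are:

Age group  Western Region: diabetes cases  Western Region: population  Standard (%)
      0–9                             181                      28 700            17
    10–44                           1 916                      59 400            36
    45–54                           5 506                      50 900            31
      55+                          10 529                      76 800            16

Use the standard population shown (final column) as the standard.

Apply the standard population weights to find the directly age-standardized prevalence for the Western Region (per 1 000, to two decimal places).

68.15

Age-specific rates per 1 000 for the Western Region: 6.307, 32.256, 108.173, 137.096.
Standard weights: 0.17, 0.36, 0.31, 0.16.
Standardized rate: 0.1700×6.307 + 0.3600×32.256 + 0.3100×108.173 + 0.1600×137.096 = 68.1533 per 1 000.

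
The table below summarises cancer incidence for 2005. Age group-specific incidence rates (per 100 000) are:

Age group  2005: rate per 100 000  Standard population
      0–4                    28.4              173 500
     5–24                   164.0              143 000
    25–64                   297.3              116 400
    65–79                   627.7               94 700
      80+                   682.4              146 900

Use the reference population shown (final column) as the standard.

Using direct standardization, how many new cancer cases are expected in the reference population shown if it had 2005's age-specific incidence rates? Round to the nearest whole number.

Expected new cancer cases = Σ (standard pop × age-specific rate ÷ 100 000)
= 173 500×28.4/100 000 + 143 000×164.0/100 000 + 116 400×297.3/100 000 + 94 700×627.7/100 000 + 146 900×682.4/100 000
= 49.27 + 234.52 + 346.06 + 594.43 + 1002.45 = 2226.73.

2227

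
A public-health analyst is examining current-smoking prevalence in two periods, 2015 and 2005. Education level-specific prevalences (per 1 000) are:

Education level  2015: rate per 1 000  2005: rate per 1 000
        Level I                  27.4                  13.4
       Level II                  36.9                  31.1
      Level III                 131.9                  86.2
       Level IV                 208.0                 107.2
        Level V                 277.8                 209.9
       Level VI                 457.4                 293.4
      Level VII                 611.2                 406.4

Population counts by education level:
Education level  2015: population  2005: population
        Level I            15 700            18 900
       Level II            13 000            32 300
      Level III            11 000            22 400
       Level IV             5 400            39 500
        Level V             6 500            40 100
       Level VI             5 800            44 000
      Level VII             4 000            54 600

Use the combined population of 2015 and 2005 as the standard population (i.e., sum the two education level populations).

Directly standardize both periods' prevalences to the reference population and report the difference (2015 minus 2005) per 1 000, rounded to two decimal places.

96.21

Combined standard total = 313 200; weights = 0.1105, 0.1446, 0.1066, 0.1434, 0.1488, 0.1590, 0.1871.
2015: 0.1105×27.4 + 0.1446×36.9 + 0.1066×131.9 + 0.1434×208.0 + 0.1488×277.8 + 0.1590×457.4 + 0.1871×611.2 = 280.6660 per 1 000.
2005: 0.1105×13.4 + 0.1446×31.1 + 0.1066×86.2 + 0.1434×107.2 + 0.1488×209.9 + 0.1590×293.4 + 0.1871×406.4 = 184.4589 per 1 000.
Difference = 280.6660 − 184.4589 = 96.2071.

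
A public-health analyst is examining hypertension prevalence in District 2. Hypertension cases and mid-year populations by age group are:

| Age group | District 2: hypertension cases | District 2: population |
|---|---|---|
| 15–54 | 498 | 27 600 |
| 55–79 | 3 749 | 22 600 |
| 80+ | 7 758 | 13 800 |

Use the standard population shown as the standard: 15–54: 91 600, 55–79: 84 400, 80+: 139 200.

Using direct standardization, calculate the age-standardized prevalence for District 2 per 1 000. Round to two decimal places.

297.93

Age-specific rates per 1 000 for District 2: 18.043, 165.885, 562.174.
Standard total = 315 200; weights = 0.2906, 0.2678, 0.4416.
Standardized rate: 0.2906×18.043 + 0.2678×165.885 + 0.4416×562.174 = 297.9317 per 1 000.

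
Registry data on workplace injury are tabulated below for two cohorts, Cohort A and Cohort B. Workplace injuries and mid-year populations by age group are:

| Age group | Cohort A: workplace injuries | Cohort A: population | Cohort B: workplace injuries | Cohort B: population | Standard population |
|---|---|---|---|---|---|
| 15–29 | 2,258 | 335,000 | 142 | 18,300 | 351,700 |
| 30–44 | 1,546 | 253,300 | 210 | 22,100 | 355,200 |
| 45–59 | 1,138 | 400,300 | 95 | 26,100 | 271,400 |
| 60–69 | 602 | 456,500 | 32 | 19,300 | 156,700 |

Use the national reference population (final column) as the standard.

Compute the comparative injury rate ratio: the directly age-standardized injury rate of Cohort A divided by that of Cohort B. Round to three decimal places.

0.750

Age-specific rates per 10,000 for Cohort A: 67.40, 61.03, 28.43, 13.19.
For Cohort B: 77.60, 95.02, 36.40, 16.58.
Standard total = 1,135,000; weights = 0.3099, 0.3130, 0.2391, 0.1381.
Cohort A: 0.3099×67.40 + 0.3130×61.03 + 0.2391×28.43 + 0.1381×13.19 = 48.6053 per 10,000.
Cohort B: 0.3099×77.60 + 0.3130×95.02 + 0.2391×36.40 + 0.1381×16.58 = 64.7745 per 10,000.
Ratio = 48.6053 ÷ 64.7745 = 0.75038.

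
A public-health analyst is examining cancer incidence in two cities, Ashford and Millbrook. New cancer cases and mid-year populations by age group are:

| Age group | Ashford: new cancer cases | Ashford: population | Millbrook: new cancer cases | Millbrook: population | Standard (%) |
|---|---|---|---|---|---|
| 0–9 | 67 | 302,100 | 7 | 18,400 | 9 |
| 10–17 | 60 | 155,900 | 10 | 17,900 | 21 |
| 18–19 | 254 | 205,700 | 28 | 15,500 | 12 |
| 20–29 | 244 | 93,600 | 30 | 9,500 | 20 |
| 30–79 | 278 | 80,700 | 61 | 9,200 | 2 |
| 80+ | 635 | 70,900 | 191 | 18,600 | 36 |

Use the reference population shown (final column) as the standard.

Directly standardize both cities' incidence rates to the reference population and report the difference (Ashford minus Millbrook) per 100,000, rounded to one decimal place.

Age-specific rates per 100,000 for Ashford: 22.18, 38.49, 123.48, 260.68, 344.49, 895.63.
For Millbrook: 38.04, 55.87, 180.65, 315.79, 663.04, 1026.88.
Standard weights: 0.09, 0.21, 0.12, 0.20, 0.02, 0.36.
Ashford: 0.0900×22.18 + 0.2100×38.49 + 0.1200×123.48 + 0.2000×260.68 + 0.0200×344.49 + 0.3600×895.63 = 406.3482 per 100,000.
Millbrook: 0.0900×38.04 + 0.2100×55.87 + 0.1200×180.65 + 0.2000×315.79 + 0.0200×663.04 + 0.3600×1026.88 = 482.9294 per 100,000.
Difference = 406.3482 − 482.9294 = -76.5811.

-76.6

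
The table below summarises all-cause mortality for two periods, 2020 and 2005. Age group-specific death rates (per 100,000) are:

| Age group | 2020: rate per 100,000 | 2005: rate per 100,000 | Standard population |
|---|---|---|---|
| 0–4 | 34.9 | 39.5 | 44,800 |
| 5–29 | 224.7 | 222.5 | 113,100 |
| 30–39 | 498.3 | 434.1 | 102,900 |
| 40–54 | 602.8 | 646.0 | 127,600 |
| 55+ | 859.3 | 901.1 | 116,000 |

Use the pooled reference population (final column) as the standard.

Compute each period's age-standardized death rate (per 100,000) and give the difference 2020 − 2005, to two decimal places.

Standard total = 504,400; weights = 0.0888, 0.2242, 0.2040, 0.2530, 0.2300.
2020: 0.0888×34.9 + 0.2242×224.7 + 0.2040×498.3 + 0.2530×602.8 + 0.2300×859.3 = 505.2503 per 100,000.
2005: 0.0888×39.5 + 0.2242×222.5 + 0.2040×434.1 + 0.2530×646.0 + 0.2300×901.1 = 512.6099 per 100,000.
Difference = 505.2503 − 512.6099 = -7.3596.

-7.36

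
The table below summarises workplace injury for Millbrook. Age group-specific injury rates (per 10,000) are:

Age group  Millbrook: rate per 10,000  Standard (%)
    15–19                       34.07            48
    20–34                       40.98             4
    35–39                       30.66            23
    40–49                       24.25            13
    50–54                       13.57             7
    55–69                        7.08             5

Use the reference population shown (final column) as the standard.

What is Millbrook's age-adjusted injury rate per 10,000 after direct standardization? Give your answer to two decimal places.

29.50

Standard weights: 0.48, 0.04, 0.23, 0.13, 0.07, 0.05.
Standardized rate: 0.4800×34.07 + 0.0400×40.98 + 0.2300×30.66 + 0.1300×24.25 + 0.0700×13.57 + 0.0500×7.08 = 29.5010 per 10,000.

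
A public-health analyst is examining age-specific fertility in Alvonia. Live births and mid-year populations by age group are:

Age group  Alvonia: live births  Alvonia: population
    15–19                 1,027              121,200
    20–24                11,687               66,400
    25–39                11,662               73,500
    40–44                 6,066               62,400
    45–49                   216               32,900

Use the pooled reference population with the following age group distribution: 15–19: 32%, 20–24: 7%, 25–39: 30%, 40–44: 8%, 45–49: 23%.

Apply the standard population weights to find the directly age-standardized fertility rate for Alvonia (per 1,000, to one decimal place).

Age-specific rates per 1,000 for Alvonia: 8.474, 176.009, 158.667, 97.212, 6.565.
Standard weights: 0.32, 0.07, 0.30, 0.08, 0.23.
Standardized rate: 0.3200×8.474 + 0.0700×176.009 + 0.3000×158.667 + 0.0800×97.212 + 0.2300×6.565 = 71.9191 per 1,000.

71.9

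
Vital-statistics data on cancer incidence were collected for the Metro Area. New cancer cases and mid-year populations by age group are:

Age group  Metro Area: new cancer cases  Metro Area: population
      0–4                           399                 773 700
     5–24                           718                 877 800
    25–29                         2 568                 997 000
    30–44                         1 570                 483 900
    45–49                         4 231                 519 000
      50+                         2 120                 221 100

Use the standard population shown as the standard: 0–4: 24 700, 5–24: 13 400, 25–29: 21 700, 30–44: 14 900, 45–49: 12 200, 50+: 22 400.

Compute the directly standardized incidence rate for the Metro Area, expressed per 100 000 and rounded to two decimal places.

Age-specific rates per 100 000 for the Metro Area: 51.57, 81.80, 257.57, 324.45, 815.22, 958.84.
Standard total = 109 300; weights = 0.2260, 0.1226, 0.1985, 0.1363, 0.1116, 0.2049.
Standardized rate: 0.2260×51.57 + 0.1226×81.80 + 0.1985×257.57 + 0.1363×324.45 + 0.1116×815.22 + 0.2049×958.84 = 404.5490 per 100 000.

404.55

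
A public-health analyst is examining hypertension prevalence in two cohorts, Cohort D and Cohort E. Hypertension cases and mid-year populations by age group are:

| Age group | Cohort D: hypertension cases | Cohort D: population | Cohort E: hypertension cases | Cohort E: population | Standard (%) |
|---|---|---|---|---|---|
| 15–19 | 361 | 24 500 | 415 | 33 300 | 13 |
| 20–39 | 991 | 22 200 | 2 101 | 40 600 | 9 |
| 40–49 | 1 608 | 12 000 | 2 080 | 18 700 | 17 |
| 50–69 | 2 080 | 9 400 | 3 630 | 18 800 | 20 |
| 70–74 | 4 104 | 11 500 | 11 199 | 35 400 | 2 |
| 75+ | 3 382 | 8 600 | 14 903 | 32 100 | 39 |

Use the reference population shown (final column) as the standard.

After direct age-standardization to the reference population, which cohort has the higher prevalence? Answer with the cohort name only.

Age-specific rates per 1 000 for Cohort D: 14.735, 44.640, 134.000, 221.277, 356.870, 393.256.
For Cohort E: 12.462, 51.749, 111.230, 193.085, 316.356, 464.268.
Standard weights: 0.13, 0.09, 0.17, 0.20, 0.02, 0.39.
Cohort D: 0.1300×14.735 + 0.0900×44.640 + 0.1700×134.000 + 0.2000×221.277 + 0.0200×356.870 + 0.3900×393.256 = 233.4756 per 1 000.
Cohort E: 0.1300×12.462 + 0.0900×51.749 + 0.1700×111.230 + 0.2000×193.085 + 0.0200×316.356 + 0.3900×464.268 = 251.1952 per 1 000.

Cohort E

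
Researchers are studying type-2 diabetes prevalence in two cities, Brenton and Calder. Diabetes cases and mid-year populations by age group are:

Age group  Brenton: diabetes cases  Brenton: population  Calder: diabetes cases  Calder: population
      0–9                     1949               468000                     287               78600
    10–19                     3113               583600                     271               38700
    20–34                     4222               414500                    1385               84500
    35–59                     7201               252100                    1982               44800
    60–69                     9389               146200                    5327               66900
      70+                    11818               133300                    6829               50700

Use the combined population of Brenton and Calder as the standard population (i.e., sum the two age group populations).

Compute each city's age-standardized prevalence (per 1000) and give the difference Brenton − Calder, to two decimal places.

Age-specific rates per 1000 for Brenton: 4.165, 5.334, 10.186, 28.564, 64.220, 88.657.
For Calder: 3.651, 7.003, 16.391, 44.241, 79.626, 134.694.
Combined standard total = 2361900; weights = 0.2314, 0.2635, 0.2113, 0.1257, 0.0902, 0.0779.
Brenton: 0.2314×4.165 + 0.2635×5.334 + 0.2113×10.186 + 0.1257×28.564 + 0.0902×64.220 + 0.0779×88.657 = 20.8126 per 1000.
Calder: 0.2314×3.651 + 0.2635×7.003 + 0.2113×16.391 + 0.1257×44.241 + 0.0902×79.626 + 0.0779×134.694 = 29.3915 per 1000.
Difference = 20.8126 − 29.3915 = -8.5788.

-8.58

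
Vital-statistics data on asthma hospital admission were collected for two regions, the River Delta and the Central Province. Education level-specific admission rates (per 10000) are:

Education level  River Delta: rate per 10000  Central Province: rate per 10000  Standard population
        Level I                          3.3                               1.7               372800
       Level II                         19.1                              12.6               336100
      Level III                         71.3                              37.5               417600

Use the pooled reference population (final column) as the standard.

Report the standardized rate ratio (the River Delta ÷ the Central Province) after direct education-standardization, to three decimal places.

1.823

Standard total = 1126500; weights = 0.3309, 0.2984, 0.3707.
The River Delta: 0.3309×3.3 + 0.2984×19.1 + 0.3707×71.3 = 33.2220 per 10000.
The Central Province: 0.3309×1.7 + 0.2984×12.6 + 0.3707×37.5 = 18.2234 per 10000.
Ratio = 33.2220 ÷ 18.2234 = 1.82305.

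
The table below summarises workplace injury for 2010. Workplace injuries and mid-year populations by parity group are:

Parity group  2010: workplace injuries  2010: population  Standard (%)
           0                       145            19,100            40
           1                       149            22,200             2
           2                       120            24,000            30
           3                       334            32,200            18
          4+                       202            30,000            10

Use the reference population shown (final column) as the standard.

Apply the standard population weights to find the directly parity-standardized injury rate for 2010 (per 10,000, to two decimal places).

Parity-specific rates per 10,000 for 2010: 75.92, 67.12, 50.00, 103.73, 67.33.
Standard weights: 0.40, 0.02, 0.30, 0.18, 0.10.
Standardized rate: 0.4000×75.92 + 0.0200×67.12 + 0.3000×50.00 + 0.1800×103.73 + 0.1000×67.33 = 72.1130 per 10,000.

72.11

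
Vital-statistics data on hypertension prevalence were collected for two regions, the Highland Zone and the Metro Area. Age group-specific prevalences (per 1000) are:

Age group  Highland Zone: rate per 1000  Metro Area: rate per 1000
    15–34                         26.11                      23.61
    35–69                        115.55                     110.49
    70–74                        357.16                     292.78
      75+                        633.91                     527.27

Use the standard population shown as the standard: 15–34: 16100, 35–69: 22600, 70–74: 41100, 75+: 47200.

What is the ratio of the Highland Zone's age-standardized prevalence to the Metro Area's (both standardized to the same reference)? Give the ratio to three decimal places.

Standard total = 127000; weights = 0.1268, 0.1780, 0.3236, 0.3717.
The Highland Zone: 0.1268×26.11 + 0.1780×115.55 + 0.3236×357.16 + 0.3717×633.91 = 375.0522 per 1000.
The Metro Area: 0.1268×23.61 + 0.1780×110.49 + 0.3236×292.78 + 0.3717×527.27 = 313.3669 per 1000.
Ratio = 375.0522 ÷ 313.3669 = 1.19685.

1.197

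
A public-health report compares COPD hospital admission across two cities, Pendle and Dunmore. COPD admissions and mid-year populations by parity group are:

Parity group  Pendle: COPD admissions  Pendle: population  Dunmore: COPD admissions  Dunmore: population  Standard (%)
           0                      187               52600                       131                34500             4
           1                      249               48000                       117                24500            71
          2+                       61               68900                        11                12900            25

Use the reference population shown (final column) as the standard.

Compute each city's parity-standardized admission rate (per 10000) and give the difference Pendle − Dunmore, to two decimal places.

Parity-specific rates per 10000 for Pendle: 35.55, 51.88, 8.85.
For Dunmore: 37.97, 47.76, 8.53.
Standard weights: 0.04, 0.71, 0.25.
Pendle: 0.0400×35.55 + 0.7100×51.88 + 0.2500×8.85 = 40.4667 per 10000.
Dunmore: 0.0400×37.97 + 0.7100×47.76 + 0.2500×8.53 = 37.5567 per 10000.
Difference = 40.4667 − 37.5567 = 2.9099.

2.91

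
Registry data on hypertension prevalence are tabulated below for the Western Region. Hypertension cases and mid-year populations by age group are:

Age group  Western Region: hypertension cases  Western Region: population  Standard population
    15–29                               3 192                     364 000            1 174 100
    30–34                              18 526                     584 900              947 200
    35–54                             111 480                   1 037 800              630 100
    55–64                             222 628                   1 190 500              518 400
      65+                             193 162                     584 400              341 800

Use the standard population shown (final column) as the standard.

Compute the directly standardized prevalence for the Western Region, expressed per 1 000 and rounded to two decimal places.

Age-specific rates per 1 000 for the Western Region: 8.769, 31.674, 107.420, 187.004, 330.530.
Standard total = 3 611 600; weights = 0.3251, 0.2623, 0.1745, 0.1435, 0.0946.
Standardized rate: 0.3251×8.769 + 0.2623×31.674 + 0.1745×107.420 + 0.1435×187.004 + 0.0946×330.530 = 88.0221 per 1 000.

88.02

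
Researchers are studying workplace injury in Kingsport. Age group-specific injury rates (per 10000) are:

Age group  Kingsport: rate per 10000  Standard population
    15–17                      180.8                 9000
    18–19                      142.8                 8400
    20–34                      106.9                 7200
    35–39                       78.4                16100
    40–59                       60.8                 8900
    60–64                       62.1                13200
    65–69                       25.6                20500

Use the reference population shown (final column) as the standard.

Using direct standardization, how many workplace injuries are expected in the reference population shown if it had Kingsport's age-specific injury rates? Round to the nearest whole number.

674

Expected workplace injuries = Σ (standard pop × age-specific rate ÷ 10000)
= 9000×180.8/10000 + 8400×142.8/10000 + 7200×106.9/10000 + 16100×78.4/10000 + 8900×60.8/10000 + 13200×62.1/10000 + 20500×25.6/10000
= 162.72 + 119.95 + 76.97 + 126.22 + 54.11 + 81.97 + 52.48 = 674.43.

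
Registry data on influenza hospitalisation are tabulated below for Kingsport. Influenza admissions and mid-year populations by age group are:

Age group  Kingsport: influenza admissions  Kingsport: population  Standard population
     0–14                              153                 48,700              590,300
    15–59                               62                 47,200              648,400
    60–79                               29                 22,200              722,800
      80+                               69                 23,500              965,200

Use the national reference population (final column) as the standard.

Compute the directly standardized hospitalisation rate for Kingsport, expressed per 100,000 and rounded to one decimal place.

Age-specific rates per 100,000 for Kingsport: 314.17, 131.36, 130.63, 293.62.
Standard total = 2,926,700; weights = 0.2017, 0.2215, 0.2470, 0.3298.
Standardized rate: 0.2017×314.17 + 0.2215×131.36 + 0.2470×130.63 + 0.3298×293.62 = 221.5614 per 100,000.

221.6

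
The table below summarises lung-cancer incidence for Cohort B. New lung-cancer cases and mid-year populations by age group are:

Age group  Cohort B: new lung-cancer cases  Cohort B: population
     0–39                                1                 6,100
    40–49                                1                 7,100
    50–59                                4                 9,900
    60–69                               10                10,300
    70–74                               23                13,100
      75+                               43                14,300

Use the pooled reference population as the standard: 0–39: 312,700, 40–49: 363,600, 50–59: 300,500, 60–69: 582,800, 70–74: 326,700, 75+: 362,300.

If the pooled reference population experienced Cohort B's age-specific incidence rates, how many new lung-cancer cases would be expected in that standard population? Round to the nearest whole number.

Age-specific rates per 100,000 for Cohort B: 16.39, 14.08, 40.40, 97.09, 175.57, 300.70.
Expected new lung-cancer cases = Σ (standard pop × age-specific rate ÷ 100,000)
= 312,700×16.39/100,000 + 363,600×14.08/100,000 + 300,500×40.40/100,000 + 582,800×97.09/100,000 + 326,700×175.57/100,000 + 362,300×300.70/100,000
= 51.26 + 51.21 + 121.41 + 565.83 + 573.60 + 1089.43 = 2452.74.

2453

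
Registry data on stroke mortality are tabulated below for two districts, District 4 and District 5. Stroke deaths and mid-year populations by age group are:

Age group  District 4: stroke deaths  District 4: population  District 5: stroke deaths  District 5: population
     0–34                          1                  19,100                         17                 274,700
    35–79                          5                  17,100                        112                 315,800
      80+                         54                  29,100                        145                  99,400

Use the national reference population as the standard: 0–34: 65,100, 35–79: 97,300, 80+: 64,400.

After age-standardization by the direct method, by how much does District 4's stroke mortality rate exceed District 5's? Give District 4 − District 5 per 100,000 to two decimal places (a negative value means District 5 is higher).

Age-specific rates per 100,000 for District 4: 5.24, 29.24, 185.57.
For District 5: 6.19, 35.47, 145.88.
Standard total = 226,800; weights = 0.2870, 0.4290, 0.2840.
District 4: 0.2870×5.24 + 0.4290×29.24 + 0.2840×185.57 = 66.7389 per 100,000.
District 5: 0.2870×6.19 + 0.4290×35.47 + 0.2840×145.88 = 58.4128 per 100,000.
Difference = 66.7389 − 58.4128 = 8.3261.

8.33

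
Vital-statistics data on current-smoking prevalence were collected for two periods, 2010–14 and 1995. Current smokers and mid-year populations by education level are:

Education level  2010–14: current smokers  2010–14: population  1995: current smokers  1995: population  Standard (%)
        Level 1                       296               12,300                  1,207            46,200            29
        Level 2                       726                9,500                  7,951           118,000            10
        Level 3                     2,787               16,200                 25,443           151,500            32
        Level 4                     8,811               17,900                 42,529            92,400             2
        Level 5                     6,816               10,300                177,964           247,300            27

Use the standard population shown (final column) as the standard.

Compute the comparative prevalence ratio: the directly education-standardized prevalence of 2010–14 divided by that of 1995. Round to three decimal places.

0.951

Education-specific rates per 1,000 for 2010–14: 24.065, 76.421, 172.037, 492.235, 661.748.
For 1995: 26.126, 67.381, 167.941, 460.271, 719.628.
Standard weights: 0.29, 0.10, 0.32, 0.02, 0.27.
2010–14: 0.2900×24.065 + 0.1000×76.421 + 0.3200×172.037 + 0.0200×492.235 + 0.2700×661.748 = 258.1894 per 1,000.
1995: 0.2900×26.126 + 0.1000×67.381 + 0.3200×167.941 + 0.0200×460.271 + 0.2700×719.628 = 271.5605 per 1,000.
Ratio = 258.1894 ÷ 271.5605 = 0.95076.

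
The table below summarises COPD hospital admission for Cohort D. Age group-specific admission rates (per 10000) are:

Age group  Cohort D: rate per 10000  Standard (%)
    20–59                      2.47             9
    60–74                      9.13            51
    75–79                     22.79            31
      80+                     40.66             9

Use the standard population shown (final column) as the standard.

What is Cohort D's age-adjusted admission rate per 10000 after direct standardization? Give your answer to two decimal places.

15.60

Standard weights: 0.09, 0.51, 0.31, 0.09.
Standardized rate: 0.0900×2.47 + 0.5100×9.13 + 0.3100×22.79 + 0.0900×40.66 = 15.6029 per 10000.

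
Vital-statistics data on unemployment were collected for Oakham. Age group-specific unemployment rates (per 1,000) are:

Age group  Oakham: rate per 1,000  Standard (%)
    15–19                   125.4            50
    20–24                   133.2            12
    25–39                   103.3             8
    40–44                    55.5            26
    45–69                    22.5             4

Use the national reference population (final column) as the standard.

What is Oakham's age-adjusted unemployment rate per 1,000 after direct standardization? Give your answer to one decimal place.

Standard weights: 0.50, 0.12, 0.08, 0.26, 0.04.
Standardized rate: 0.5000×125.4 + 0.1200×133.2 + 0.0800×103.3 + 0.2600×55.5 + 0.0400×22.5 = 102.2780 per 1,000.

102.3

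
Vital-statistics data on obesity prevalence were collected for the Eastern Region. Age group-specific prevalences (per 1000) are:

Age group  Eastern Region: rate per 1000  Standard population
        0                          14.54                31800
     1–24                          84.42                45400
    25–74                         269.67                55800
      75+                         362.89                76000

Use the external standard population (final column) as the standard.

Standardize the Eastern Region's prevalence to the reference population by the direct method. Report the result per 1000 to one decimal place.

224.5

Standard total = 209000; weights = 0.1522, 0.2172, 0.2670, 0.3636.
Standardized rate: 0.1522×14.54 + 0.2172×84.42 + 0.2670×269.67 + 0.3636×362.89 = 224.5084 per 1000.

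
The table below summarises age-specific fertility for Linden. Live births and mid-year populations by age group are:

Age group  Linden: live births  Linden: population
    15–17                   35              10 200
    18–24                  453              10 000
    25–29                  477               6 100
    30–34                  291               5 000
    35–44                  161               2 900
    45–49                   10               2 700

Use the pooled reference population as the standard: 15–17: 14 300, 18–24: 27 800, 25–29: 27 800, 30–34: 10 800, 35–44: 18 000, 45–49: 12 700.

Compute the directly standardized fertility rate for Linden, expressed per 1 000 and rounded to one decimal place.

Age-specific rates per 1 000 for Linden: 3.431, 45.300, 78.197, 58.200, 55.517, 3.704.
Standard total = 111 400; weights = 0.1284, 0.2496, 0.2496, 0.0969, 0.1616, 0.1140.
Standardized rate: 0.1284×3.431 + 0.2496×45.300 + 0.2496×78.197 + 0.0969×58.200 + 0.1616×55.517 + 0.1140×3.704 = 46.2943 per 1 000.

46.3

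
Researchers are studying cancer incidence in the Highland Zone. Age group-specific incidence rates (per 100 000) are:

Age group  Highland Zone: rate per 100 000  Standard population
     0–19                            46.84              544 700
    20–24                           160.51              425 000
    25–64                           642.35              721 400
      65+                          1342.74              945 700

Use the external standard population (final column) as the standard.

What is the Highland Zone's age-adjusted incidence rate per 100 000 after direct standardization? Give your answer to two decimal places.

692.87

Standard total = 2 636 800; weights = 0.2066, 0.1612, 0.2736, 0.3587.
Standardized rate: 0.2066×46.84 + 0.1612×160.51 + 0.2736×642.35 + 0.3587×1342.74 = 692.8667 per 100 000.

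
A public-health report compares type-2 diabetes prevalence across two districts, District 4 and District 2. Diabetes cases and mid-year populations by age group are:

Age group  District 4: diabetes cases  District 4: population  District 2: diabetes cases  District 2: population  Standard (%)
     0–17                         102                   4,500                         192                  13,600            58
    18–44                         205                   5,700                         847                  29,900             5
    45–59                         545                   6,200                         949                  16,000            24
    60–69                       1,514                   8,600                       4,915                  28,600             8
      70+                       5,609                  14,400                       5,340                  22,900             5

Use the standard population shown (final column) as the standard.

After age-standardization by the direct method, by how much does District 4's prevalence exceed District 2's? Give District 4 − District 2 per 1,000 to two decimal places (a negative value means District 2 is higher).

20.35

Age-specific rates per 1,000 for District 4: 22.667, 35.965, 87.903, 176.047, 389.514.
For District 2: 14.118, 28.328, 59.312, 171.853, 233.188.
Standard weights: 0.58, 0.05, 0.24, 0.08, 0.05.
District 4: 0.5800×22.667 + 0.0500×35.965 + 0.2400×87.903 + 0.0800×176.047 + 0.0500×389.514 = 69.6011 per 1,000.
District 2: 0.5800×14.118 + 0.0500×28.328 + 0.2400×59.312 + 0.0800×171.853 + 0.0500×233.188 = 49.2473 per 1,000.
Difference = 69.6011 − 49.2473 = 20.3538.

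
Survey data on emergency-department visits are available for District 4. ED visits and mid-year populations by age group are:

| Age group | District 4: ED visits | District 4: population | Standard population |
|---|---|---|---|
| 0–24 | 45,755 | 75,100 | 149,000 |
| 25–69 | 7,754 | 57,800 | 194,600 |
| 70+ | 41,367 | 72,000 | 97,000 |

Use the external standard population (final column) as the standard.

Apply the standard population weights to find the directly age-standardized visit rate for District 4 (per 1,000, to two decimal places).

391.77

Age-specific rates per 1,000 for District 4: 609.254, 134.152, 574.542.
Standard total = 440,600; weights = 0.3382, 0.4417, 0.2202.
Standardized rate: 0.3382×609.254 + 0.4417×134.152 + 0.2202×574.542 = 391.7736 per 1,000.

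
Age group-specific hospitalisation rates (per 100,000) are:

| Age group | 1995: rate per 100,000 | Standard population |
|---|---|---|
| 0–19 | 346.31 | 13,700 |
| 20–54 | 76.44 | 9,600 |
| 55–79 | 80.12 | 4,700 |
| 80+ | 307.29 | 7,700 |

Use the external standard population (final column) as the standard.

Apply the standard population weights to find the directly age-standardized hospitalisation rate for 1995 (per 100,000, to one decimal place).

Standard total = 35,700; weights = 0.3838, 0.2689, 0.1317, 0.2157.
Standardized rate: 0.3838×346.31 + 0.2689×76.44 + 0.1317×80.12 + 0.2157×307.29 = 230.2792 per 100,000.

230.3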